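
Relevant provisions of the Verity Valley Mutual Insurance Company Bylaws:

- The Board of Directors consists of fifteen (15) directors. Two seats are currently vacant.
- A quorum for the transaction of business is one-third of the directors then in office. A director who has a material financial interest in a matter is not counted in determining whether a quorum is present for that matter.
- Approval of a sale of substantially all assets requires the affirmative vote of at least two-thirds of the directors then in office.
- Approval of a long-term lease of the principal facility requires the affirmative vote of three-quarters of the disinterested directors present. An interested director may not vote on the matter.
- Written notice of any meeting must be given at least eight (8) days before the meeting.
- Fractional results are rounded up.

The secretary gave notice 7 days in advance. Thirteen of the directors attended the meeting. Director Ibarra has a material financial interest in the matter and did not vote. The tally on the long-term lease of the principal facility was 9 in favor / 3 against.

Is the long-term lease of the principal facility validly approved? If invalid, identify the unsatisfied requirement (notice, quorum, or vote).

Notice: 7 days given; 8 required (7 < 8). Not satisfied.
Quorum: 13 present, but the 1 interested director does not count, leaving 12. Quorum is 5. Satisfied.
Vote: the long-term lease of the principal facility requires three-fourths of the disinterested directors present (13 − 1 = 12). 3/4 of 12 = 9, so 9 affirmative votes are needed; 9 voted in favor. Satisfied.

Invalid — notice requirement not satisfied.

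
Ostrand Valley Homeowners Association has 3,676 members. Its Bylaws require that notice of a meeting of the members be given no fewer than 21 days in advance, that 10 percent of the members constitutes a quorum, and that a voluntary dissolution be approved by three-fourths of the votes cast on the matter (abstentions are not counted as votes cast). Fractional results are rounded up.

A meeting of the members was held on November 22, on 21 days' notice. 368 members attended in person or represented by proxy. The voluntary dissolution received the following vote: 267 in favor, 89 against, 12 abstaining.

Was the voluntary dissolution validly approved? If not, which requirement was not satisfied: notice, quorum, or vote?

Valid — all requirements satisfied.

Notice: 21 days given; 21 required. Satisfied.
Quorum: 10% of 3,676 = 367.60, rounded up to 368; 368 present. Satisfied.
Vote: requires three-fourths of the votes cast (368 − 12 abstaining = 356); 3/4 of 356 = 267, so 267 needed; 267 in favor. Satisfied.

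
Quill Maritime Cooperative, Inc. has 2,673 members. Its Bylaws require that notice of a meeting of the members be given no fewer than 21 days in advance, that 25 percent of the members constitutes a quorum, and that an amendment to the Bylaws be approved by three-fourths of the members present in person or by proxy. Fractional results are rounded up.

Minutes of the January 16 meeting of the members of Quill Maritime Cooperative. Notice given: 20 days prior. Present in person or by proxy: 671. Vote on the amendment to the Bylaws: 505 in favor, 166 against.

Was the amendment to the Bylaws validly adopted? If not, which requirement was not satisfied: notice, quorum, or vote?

Notice: 20 days given; 21 required. Not satisfied.
Quorum: 25% of 2,673 = 668.25, rounded up to 669; 671 present. Satisfied.
Vote: requires three-fourths of those present (671); 3/4 of 671 = 503.25, rounded up to 504, so 504 needed; 505 in favor. Satisfied.

Invalid — notice requirement not satisfied.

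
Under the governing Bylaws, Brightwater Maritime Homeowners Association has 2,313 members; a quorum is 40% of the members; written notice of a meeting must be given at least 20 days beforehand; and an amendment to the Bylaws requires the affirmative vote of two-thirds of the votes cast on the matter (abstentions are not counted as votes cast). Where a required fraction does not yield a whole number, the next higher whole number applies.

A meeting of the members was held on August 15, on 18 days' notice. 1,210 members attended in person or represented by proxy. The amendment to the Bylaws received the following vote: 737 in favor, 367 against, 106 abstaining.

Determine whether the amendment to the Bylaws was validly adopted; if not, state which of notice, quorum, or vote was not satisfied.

Notice: 18 days given; 20 required. Not satisfied.
Quorum: 40% of 2,313 = 925.20, rounded up to 926; 1,210 present. Satisfied.
Vote: requires two-thirds of the votes cast (1,210 − 106 abstaining = 1,104); 2/3 of 1104 = 736, so 736 needed; 737 in favor. Satisfied.

Invalid — notice requirement not satisfied.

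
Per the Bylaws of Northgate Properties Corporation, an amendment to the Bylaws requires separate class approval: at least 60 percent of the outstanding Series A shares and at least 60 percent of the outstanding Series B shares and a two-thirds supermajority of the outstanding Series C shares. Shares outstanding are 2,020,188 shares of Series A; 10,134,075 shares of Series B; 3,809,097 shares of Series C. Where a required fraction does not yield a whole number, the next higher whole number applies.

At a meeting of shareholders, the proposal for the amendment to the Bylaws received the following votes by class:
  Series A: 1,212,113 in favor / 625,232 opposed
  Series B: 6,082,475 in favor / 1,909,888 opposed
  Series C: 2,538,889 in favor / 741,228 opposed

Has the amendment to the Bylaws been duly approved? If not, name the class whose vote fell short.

Not approved — the Series C shares did not give the required vote.

Series A: 3/5 of 2020188 = 1212112.80, rounded up to 1212113; 1,212,113 required, 1,212,113 in favor — approved.
Series B: 3/5 of 10134075 = 6080445; 6,080,445 required, 6,082,475 in favor — approved.
Series C: 2/3 of 3809097 = 2539398; 2,539,398 required, 2,538,889 in favor — not approved.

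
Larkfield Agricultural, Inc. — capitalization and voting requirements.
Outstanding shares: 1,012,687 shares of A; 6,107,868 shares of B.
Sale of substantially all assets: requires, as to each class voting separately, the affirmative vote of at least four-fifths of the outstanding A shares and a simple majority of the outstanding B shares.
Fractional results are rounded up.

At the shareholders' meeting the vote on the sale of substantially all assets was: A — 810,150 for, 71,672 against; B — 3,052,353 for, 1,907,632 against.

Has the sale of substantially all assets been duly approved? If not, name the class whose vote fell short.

Not approved — the B shares did not give the required vote.

A: 4/5 of 1012687 = 810149.60, rounded up to 810150; 810,150 required, 810,150 in favor — approved.
B: a majority of 6107868 is 3053935; 3,053,935 required, 3,052,353 in favor — not approved.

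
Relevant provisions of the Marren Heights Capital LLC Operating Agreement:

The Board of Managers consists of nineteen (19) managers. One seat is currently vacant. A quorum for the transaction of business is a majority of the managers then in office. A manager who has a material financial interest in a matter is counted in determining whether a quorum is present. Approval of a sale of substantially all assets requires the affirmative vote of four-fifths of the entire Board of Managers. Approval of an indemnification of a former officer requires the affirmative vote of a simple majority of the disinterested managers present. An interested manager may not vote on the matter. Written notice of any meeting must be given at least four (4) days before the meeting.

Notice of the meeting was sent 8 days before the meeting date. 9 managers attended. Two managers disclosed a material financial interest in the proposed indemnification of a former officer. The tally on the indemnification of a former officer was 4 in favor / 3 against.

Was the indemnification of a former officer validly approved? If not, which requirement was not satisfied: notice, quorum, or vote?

Invalid — quorum requirement not satisfied.

Notice: 8 days given; 4 required (8 ≥ 4). Satisfied.
Quorum: 9 present (interested managers count toward quorum); quorum is 10. Not satisfied.
Vote: the indemnification of a former officer requires a majority of the disinterested managers present (9 − 2 = 7). A majority of 7 is 4, so 4 affirmative votes are needed; 4 voted in favor. Satisfied. (Moot — without a quorum no business can be validly transacted.)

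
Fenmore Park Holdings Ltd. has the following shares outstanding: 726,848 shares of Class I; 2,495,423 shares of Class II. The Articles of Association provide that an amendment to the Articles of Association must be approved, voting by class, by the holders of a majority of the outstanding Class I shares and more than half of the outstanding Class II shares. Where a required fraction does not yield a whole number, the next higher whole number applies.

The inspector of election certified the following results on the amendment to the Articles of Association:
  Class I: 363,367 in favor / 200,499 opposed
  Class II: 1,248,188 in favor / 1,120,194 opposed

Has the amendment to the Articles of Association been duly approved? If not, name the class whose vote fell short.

Not approved — the Class I shares did not give the required vote.

Class I: a majority of 726848 is 363425; 363,425 required, 363,367 in favor — not approved.
Class II: a majority of 2495423 is 1247712; 1,247,712 required, 1,248,188 in favor — approved.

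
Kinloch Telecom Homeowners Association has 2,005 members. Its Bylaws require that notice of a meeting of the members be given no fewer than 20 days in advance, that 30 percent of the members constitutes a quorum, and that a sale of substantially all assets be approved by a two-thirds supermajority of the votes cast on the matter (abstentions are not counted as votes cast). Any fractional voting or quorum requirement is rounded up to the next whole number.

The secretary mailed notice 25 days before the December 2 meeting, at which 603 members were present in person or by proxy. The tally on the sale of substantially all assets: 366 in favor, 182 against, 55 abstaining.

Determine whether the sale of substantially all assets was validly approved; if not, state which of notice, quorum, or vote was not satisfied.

Notice: 25 days given; 20 required. Satisfied.
Quorum: 30% of 2,005 = 601.50, rounded up to 602; 603 present. Satisfied.
Vote: requires two-thirds of the votes cast (603 − 55 abstaining = 548); 2/3 of 548 = 365.33, rounded up to 366, so 366 needed; 366 in favor. Satisfied.

Valid — all requirements satisfied.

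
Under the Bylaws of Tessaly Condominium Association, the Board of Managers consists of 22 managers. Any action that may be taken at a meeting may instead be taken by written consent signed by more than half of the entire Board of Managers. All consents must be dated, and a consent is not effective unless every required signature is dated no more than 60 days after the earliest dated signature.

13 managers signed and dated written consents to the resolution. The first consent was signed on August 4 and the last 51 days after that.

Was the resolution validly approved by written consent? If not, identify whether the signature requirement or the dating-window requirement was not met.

Effective — both the signature and dating-window requirements are satisfied.

Signatures required: more than half of 22 — a majority of 22 is 12, so 12 needed; 13 signed. Sufficient.
Dating window: the latest signature is 51 days after the earliest; the limit is 60 days. Within the window.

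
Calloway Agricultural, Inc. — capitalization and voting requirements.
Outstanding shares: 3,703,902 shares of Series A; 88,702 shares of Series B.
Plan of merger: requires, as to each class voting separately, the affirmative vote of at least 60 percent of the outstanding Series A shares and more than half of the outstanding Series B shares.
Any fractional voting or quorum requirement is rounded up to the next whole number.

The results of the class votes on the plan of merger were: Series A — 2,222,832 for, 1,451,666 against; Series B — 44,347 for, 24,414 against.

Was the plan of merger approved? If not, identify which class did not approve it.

Not approved — the Series B shares did not give the required vote.

Series A: 3/5 of 3703902 = 2222341.20, rounded up to 2222342; 2,222,342 required, 2,222,832 in favor — approved.
Series B: a majority of 88702 is 44352; 44,352 required, 44,347 in favor — not approved.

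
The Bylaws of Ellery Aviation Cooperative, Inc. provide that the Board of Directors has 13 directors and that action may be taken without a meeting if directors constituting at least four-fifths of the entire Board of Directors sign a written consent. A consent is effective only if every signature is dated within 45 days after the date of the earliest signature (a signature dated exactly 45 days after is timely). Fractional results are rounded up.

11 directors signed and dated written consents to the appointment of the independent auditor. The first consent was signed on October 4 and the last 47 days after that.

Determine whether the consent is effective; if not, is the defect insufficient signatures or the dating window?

Not effective — dating-window requirement not satisfied.

Signatures required: at least four-fifths of 13 — 4/5 of 13 = 10.40, rounded up to 11, so 11 needed; 11 signed. Sufficient.
Dating window: the latest signature is 47 days after the earliest; the limit is 45 days. Outside the window.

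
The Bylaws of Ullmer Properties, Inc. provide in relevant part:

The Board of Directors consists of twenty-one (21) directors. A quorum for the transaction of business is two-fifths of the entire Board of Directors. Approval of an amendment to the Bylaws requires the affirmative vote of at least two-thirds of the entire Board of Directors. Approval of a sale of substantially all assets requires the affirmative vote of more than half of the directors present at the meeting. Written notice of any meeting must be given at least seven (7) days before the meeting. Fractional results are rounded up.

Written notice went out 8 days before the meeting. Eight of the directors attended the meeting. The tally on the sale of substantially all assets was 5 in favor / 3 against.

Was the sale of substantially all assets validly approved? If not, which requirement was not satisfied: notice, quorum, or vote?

Invalid — quorum requirement not satisfied.

Notice: 8 days given; 7 required (8 ≥ 7). Satisfied.
Quorum: 8 present; quorum is 9. Not satisfied.
Vote: the sale of substantially all assets requires a majority of the directors present (8). A majority of 8 is 5, so 5 affirmative votes are needed; 5 voted in favor. Satisfied. (Moot — without a quorum no business can be validly transacted.)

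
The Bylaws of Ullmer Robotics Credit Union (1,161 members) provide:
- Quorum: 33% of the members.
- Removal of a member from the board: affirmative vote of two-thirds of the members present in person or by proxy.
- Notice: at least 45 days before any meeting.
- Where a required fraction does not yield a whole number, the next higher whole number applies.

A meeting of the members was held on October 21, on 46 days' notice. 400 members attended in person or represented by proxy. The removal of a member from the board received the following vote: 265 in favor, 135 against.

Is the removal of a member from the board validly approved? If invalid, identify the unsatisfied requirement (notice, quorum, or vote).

Invalid — vote requirement not satisfied.

Notice: 46 days given; 45 required. Satisfied.
Quorum: 33% of 1,161 = 383.13, rounded up to 384; 400 present. Satisfied.
Vote: requires two-thirds of those present (400); 2/3 of 400 = 266.67, rounded up to 267, so 267 needed; 265 in favor. Not satisfied.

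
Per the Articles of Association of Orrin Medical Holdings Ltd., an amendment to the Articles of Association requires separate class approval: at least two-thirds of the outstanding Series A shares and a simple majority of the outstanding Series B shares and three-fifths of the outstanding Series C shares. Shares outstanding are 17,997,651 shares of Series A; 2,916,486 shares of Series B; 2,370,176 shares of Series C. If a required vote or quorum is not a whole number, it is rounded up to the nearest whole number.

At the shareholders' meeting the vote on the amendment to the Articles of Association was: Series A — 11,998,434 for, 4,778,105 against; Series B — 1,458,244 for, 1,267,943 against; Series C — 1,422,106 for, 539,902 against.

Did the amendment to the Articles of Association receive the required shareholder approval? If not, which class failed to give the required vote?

Series A: 2/3 of 17997651 = 11998434; 11,998,434 required, 11,998,434 in favor — approved.
Series B: a majority of 2916486 is 1458244; 1,458,244 required, 1,458,244 in favor — approved.
Series C: 3/5 of 2370176 = 1422105.60, rounded up to 1422106; 1,422,106 required, 1,422,106 in favor — approved.

Approved — every class gave the required vote.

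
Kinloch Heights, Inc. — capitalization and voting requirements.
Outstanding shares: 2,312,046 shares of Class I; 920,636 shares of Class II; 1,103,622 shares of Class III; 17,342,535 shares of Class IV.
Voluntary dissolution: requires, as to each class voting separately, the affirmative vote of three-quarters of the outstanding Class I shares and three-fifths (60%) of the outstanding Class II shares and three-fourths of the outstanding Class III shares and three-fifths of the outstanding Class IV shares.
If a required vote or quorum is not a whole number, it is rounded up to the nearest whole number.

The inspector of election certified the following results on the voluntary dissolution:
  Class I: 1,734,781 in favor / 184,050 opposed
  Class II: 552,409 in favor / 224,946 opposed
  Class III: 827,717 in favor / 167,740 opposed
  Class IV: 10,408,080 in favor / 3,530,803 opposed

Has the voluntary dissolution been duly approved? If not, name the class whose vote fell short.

Class I: 3/4 of 2312046 = 1734034.50, rounded up to 1734035; 1,734,035 required, 1,734,781 in favor — approved.
Class II: 3/5 of 920636 = 552381.60, rounded up to 552382; 552,382 required, 552,409 in favor — approved.
Class III: 3/4 of 1103622 = 827716.50, rounded up to 827717; 827,717 required, 827,717 in favor — approved.
Class IV: 3/5 of 17342535 = 10405521; 10,405,521 required, 10,408,080 in favor — approved.

Approved — every class gave the required vote.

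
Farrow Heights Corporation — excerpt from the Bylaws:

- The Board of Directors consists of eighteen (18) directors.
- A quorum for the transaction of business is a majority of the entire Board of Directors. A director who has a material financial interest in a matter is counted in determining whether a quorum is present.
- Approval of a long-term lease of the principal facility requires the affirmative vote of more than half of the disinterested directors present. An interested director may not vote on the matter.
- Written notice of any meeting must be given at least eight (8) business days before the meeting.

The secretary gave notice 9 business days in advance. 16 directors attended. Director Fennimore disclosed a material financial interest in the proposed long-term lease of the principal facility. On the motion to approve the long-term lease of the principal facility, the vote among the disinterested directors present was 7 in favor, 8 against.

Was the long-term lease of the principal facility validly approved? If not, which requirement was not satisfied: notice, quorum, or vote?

Invalid — vote requirement not satisfied.

Notice: 9 business days given; 8 required (9 ≥ 8). Satisfied.
Quorum: 16 present (interested directors count toward quorum); quorum is 10. Satisfied.
Vote: the long-term lease of the principal facility requires a majority of the disinterested directors present (16 − 1 = 15). A majority of 15 is 8, so 8 affirmative votes are needed; 7 voted in favor. Not satisfied.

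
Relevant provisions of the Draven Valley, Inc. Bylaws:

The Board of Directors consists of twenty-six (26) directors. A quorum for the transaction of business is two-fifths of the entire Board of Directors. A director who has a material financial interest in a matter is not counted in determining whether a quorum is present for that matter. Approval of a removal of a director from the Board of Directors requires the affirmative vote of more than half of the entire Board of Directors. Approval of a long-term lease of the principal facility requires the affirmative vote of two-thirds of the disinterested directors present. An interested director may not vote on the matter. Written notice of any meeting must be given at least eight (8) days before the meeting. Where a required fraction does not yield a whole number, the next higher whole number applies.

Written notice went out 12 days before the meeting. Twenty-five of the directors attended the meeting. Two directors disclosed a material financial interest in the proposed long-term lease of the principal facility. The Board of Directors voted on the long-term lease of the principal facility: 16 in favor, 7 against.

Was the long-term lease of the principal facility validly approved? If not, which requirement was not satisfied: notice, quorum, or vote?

Notice: 12 days given; 8 required (12 ≥ 8). Satisfied.
Quorum: 25 present, but the 2 interested directors do not count, leaving 23. Quorum is 11. Satisfied.
Vote: the long-term lease of the principal facility requires two-thirds of the disinterested directors present (25 − 2 = 23). 2/3 of 23 = 15.33, rounded up to 16, so 16 affirmative votes are needed; 16 voted in favor. Satisfied.

Valid — all requirements satisfied.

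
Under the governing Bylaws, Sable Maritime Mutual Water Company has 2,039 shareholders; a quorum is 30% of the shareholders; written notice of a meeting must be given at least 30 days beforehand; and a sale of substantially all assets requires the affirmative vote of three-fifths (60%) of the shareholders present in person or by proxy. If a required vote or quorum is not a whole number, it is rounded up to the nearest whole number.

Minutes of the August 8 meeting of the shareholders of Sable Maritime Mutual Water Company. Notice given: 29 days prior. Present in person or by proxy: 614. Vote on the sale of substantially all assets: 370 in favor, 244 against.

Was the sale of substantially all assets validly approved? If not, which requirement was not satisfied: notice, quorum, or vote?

Invalid — notice requirement not satisfied.

Notice: 29 days given; 30 required. Not satisfied.
Quorum: 30% of 2,039 = 611.70, rounded up to 612; 614 present. Satisfied.
Vote: requires three-fifths of those present (614); 3/5 of 614 = 368.40, rounded up to 369, so 369 needed; 370 in favor. Satisfied.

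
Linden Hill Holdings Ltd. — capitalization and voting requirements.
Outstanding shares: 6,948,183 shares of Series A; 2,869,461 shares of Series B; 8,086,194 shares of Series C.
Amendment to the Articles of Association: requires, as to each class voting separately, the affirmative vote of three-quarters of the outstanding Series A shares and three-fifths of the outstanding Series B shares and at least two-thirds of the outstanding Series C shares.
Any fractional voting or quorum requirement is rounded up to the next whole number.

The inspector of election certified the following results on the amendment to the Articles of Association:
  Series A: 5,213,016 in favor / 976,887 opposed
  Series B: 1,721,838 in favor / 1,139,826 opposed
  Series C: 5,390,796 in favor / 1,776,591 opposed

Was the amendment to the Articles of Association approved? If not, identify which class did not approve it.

Series A: 3/4 of 6948183 = 5211137.25, rounded up to 5211138; 5,211,138 required, 5,213,016 in favor — approved.
Series B: 3/5 of 2869461 = 1721676.60, rounded up to 1721677; 1,721,677 required, 1,721,838 in favor — approved.
Series C: 2/3 of 8086194 = 5390796; 5,390,796 required, 5,390,796 in favor — approved.

Approved — every class gave the required vote.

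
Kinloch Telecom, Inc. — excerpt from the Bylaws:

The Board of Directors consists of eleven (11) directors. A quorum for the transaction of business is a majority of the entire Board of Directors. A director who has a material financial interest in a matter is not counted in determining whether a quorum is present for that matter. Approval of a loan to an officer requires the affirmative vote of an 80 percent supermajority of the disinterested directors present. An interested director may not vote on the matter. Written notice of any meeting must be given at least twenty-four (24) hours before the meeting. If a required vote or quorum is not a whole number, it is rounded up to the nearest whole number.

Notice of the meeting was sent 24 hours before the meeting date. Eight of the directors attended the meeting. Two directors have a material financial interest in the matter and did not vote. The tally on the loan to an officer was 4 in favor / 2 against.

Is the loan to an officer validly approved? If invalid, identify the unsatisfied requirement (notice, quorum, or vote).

Notice: 24 hours given; 24 required (24 ≥ 24). Satisfied.
Quorum: 8 present, but the 2 interested directors do not count, leaving 6. Quorum is 6. Satisfied.
Vote: the loan to an officer requires four-fifths of the disinterested directors present (8 − 2 = 6). 4/5 of 6 = 4.80, rounded up to 5, so 5 affirmative votes are needed; 4 voted in favor. Not satisfied.

Invalid — vote requirement not satisfied.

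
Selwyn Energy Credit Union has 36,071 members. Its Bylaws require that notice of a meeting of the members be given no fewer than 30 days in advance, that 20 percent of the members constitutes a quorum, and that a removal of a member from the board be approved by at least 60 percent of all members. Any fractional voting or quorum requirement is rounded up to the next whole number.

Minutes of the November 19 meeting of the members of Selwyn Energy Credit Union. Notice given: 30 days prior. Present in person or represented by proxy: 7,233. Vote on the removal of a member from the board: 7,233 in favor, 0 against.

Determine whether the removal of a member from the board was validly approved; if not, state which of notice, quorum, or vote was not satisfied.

Notice: 30 days given; 30 required. Satisfied.
Quorum: 20% of 36,071 = 7,214.20, rounded up to 7,215; 7,233 present. Satisfied.
Vote: requires three-fifths of all members (36,071); 3/5 of 36071 = 21642.60, rounded up to 21643, so 21,643 needed; 7,233 in favor. Not satisfied.

Invalid — vote requirement not satisfied.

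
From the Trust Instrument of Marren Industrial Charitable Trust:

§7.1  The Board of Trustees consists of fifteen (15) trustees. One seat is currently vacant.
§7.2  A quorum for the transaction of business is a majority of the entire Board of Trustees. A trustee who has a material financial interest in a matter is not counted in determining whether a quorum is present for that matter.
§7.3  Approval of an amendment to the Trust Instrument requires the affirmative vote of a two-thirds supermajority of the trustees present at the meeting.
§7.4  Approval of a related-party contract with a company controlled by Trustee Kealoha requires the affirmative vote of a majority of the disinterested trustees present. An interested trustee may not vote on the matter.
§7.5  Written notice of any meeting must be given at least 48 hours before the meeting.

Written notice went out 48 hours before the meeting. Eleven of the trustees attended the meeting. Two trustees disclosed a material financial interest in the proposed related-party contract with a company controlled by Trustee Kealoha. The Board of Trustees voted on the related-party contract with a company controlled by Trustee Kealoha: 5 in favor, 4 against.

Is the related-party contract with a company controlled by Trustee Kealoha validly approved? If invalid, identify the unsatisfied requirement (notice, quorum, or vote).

Valid — all requirements satisfied.

Notice: 48 hours given; 48 required (48 ≥ 48). Satisfied.
Quorum: 11 present, but the 2 interested trustees do not count, leaving 9. Quorum is 8. Satisfied.
Vote: the related-party contract with a company controlled by Trustee Kealoha requires a majority of the disinterested trustees present (11 − 2 = 9). A majority of 9 is 5, so 5 affirmative votes are needed; 5 voted in favor. Satisfied.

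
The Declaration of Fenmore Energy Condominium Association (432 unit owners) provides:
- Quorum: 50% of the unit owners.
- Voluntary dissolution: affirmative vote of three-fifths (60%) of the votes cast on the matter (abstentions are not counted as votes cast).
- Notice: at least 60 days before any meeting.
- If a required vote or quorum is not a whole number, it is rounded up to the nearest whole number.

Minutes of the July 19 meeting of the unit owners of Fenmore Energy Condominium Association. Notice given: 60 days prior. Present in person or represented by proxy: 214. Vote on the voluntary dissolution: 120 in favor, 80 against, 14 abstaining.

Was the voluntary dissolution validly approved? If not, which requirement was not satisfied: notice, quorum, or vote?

Invalid — quorum requirement not satisfied.

Notice: 60 days given; 60 required. Satisfied.
Quorum: 50% of 432 = 216; 214 present. Not satisfied.
Vote: requires three-fifths of the votes cast (214 − 14 abstaining = 200); 3/5 of 200 = 120, so 120 needed; 120 in favor. Satisfied.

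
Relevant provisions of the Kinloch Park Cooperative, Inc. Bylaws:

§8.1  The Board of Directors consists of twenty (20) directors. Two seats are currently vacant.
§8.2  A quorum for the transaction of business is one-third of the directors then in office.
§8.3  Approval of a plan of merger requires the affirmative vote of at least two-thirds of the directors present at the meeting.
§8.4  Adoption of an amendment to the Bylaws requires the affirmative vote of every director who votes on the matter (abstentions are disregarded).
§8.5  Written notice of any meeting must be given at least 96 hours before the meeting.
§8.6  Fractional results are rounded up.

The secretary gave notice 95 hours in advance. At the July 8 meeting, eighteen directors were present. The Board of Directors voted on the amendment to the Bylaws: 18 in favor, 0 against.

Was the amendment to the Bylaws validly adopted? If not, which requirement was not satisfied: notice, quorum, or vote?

Notice: 95 hours given; 96 required (95 < 96). Not satisfied.
Quorum: 18 present; quorum is 6. Satisfied.
Vote: the amendment to the Bylaws requires the unanimous vote of the votes cast (18). Unanimous means all 18, so 18 affirmative votes are needed; 18 voted in favor. Satisfied.

Invalid — notice requirement not satisfied.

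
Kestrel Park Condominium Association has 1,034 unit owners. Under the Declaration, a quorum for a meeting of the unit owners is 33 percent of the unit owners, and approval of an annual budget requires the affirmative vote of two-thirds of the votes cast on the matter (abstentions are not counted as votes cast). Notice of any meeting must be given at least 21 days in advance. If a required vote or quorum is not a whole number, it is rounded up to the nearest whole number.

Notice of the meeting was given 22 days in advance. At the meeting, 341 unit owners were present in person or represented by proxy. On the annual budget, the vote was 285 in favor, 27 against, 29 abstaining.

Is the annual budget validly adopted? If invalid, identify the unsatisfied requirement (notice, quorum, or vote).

Invalid — quorum requirement not satisfied.

Notice: 22 days given; 21 required. Satisfied.
Quorum: 33% of 1,034 = 341.22, rounded up to 342; 341 present. Not satisfied.
Vote: requires two-thirds of the votes cast (341 − 29 abstaining = 312); 2/3 of 312 = 208, so 208 needed; 285 in favor. Satisfied.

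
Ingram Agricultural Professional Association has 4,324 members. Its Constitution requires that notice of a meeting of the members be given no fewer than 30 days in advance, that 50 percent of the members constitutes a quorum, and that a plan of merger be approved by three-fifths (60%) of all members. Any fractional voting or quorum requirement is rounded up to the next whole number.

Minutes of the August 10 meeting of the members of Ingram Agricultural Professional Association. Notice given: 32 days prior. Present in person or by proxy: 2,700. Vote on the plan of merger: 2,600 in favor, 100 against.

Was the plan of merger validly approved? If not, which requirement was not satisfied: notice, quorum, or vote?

Valid — all requirements satisfied.

Notice: 32 days given; 30 required. Satisfied.
Quorum: 50% of 4,324 = 2,162; 2,700 present. Satisfied.
Vote: requires three-fifths of all members (4,324); 3/5 of 4324 = 2594.40, rounded up to 2595, so 2,595 needed; 2,600 in favor. Satisfied.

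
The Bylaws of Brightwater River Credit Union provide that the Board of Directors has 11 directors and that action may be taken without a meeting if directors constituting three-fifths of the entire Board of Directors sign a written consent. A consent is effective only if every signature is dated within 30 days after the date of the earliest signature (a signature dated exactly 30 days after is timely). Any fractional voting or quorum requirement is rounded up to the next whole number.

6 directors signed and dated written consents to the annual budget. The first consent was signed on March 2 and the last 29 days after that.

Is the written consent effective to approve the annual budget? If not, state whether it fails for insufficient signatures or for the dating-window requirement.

Not effective — insufficient signatures.

Signatures required: three-fifths of 11 — 3/5 of 11 = 6.60, rounded up to 7, so 7 needed; 6 signed. Insufficient.
Dating window: the latest signature is 29 days after the earliest; the limit is 30 days. Within the window.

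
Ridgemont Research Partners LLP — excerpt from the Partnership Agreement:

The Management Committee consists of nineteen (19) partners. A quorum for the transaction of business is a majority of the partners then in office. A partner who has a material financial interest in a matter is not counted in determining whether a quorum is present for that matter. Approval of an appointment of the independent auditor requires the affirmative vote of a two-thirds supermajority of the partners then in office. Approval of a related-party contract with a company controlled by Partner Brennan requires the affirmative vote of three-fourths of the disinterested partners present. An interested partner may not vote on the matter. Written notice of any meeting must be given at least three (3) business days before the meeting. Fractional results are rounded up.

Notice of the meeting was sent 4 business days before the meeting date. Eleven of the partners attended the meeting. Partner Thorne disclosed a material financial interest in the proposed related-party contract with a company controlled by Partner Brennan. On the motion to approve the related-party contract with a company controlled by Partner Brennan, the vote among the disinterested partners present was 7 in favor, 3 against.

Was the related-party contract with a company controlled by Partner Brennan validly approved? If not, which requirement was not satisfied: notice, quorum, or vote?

Notice: 4 business days given; 3 required (4 ≥ 3). Satisfied.
Quorum: 11 present, but the 1 interested partner does not count, leaving 10. Quorum is 10. Satisfied.
Vote: the related-party contract with a company controlled by Partner Brennan requires three-fourths of the disinterested partners present (11 − 1 = 10). 3/4 of 10 = 7.50, rounded up to 8, so 8 affirmative votes are needed; 7 voted in favor. Not satisfied.

Invalid — vote requirement not satisfied.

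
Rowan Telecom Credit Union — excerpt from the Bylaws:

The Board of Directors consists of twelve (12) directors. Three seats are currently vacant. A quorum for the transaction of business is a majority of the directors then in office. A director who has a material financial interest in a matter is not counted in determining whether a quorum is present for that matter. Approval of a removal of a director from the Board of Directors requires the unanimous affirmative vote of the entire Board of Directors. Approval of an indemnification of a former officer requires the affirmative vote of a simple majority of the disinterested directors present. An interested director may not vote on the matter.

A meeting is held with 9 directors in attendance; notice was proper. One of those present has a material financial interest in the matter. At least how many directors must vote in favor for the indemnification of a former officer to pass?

5

The indemnification of a former officer requires a majority of the disinterested directors present (9 − 1 = 8).
A majority of 8 is 5.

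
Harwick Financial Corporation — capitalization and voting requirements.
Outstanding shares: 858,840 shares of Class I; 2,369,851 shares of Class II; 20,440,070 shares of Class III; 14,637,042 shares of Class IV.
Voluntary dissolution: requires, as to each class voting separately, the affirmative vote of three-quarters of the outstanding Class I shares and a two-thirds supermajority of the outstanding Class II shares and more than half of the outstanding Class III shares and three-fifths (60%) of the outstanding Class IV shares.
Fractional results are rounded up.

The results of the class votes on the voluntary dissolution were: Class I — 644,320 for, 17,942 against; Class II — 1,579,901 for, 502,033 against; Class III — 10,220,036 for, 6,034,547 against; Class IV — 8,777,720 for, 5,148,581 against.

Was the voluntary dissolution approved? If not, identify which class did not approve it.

Not approved — the Class IV shares did not give the required vote.

Class I: 3/4 of 858840 = 644130; 644,130 required, 644,320 in favor — approved.
Class II: 2/3 of 2369851 = 1579900.67, rounded up to 1579901; 1,579,901 required, 1,579,901 in favor — approved.
Class III: a majority of 20440070 is 10220036; 10,220,036 required, 10,220,036 in favor — approved.
Class IV: 3/5 of 14637042 = 8782225.20, rounded up to 8782226; 8,782,226 required, 8,777,720 in favor — not approved.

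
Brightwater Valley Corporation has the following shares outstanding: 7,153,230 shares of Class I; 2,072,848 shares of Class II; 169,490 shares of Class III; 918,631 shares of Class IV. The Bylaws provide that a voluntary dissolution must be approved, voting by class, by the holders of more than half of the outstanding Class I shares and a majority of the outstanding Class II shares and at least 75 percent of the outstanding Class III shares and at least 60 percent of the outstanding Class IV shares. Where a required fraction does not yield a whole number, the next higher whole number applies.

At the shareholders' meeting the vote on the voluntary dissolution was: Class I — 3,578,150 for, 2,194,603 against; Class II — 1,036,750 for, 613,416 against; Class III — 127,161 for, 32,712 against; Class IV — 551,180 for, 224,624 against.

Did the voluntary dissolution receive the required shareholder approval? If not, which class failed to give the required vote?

Approved — every class gave the required vote.

Class I: a majority of 7153230 is 3576616; 3,576,616 required, 3,578,150 in favor — approved.
Class II: a majority of 2072848 is 1036425; 1,036,425 required, 1,036,750 in favor — approved.
Class III: 3/4 of 169490 = 127117.50, rounded up to 127118; 127,118 required, 127,161 in favor — approved.
Class IV: 3/5 of 918631 = 551178.60, rounded up to 551179; 551,179 required, 551,180 in favor — approved.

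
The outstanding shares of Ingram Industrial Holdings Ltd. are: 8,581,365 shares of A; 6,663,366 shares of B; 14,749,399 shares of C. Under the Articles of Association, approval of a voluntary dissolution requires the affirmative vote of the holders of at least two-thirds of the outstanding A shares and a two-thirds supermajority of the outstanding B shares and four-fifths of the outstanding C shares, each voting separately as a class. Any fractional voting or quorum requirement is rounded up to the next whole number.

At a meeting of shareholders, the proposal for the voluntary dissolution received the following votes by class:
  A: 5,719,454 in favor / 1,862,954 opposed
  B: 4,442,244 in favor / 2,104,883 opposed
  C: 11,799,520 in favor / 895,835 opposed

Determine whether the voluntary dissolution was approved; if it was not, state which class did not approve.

A: 2/3 of 8581365 = 5720910; 5,720,910 required, 5,719,454 in favor — not approved.
B: 2/3 of 6663366 = 4442244; 4,442,244 required, 4,442,244 in favor — approved.
C: 4/5 of 14749399 = 11799519.20, rounded up to 11799520; 11,799,520 required, 11,799,520 in favor — approved.

Not approved — the A shares did not give the required vote.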